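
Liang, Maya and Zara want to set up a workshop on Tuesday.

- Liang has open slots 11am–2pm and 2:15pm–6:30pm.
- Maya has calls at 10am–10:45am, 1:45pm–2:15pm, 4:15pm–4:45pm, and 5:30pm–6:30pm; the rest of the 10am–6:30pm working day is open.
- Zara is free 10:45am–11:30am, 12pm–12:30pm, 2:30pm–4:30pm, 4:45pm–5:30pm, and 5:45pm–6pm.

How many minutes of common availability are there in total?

Maya free within 10:00–18:30: 10:45–13:45, 14:15–16:15, 16:45–17:30.
Liang ∩ Maya: 11:00–13:45, 14:15–16:15, 16:45–17:30.
Liang ∩ Maya ∩ Zara: 11:00–11:30, 12:00–12:30, 14:30–16:15, 16:45–17:30.
Total common minutes: 30 + 30 + 105 + 45 = 210.

210 minutes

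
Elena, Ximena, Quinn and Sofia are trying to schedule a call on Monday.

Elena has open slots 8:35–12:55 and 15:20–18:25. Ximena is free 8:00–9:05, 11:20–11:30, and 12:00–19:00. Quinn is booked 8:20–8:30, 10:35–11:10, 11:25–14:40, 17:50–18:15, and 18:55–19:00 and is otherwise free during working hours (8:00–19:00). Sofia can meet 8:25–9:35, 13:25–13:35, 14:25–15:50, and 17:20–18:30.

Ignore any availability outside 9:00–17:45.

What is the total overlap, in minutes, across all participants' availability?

60 minutes

Quinn free within 08:00–19:00: 08:00–08:20, 08:30–10:35, 11:10–11:25, 14:40–17:50, 18:15–18:55.
Elena ∩ Ximena: 08:35–09:05, 11:20–11:30, 12:00–12:55, 15:20–18:25.
Elena ∩ Ximena ∩ Quinn: 08:35–09:05, 11:20–11:25, 15:20–17:50, 18:15–18:25.
Elena ∩ Ximena ∩ Quinn ∩ Sofia: 08:35–09:05, 15:20–15:50, 17:20–17:50, 18:15–18:25.
Restricted to 09:00–17:45: 09:00–09:05, 15:20–15:50, 17:20–17:45.
Total common minutes: 5 + 30 + 25 = 60.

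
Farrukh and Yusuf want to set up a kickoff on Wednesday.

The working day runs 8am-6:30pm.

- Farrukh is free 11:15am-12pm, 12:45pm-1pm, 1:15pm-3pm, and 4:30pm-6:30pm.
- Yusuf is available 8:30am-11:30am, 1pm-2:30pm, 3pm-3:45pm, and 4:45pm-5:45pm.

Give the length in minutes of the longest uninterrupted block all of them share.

75 minutes

Farrukh ∩ Yusuf: 11:15–11:30, 13:15–14:30, 16:45–17:45.
Common window lengths: 15, 75, 60 min; longest is 75.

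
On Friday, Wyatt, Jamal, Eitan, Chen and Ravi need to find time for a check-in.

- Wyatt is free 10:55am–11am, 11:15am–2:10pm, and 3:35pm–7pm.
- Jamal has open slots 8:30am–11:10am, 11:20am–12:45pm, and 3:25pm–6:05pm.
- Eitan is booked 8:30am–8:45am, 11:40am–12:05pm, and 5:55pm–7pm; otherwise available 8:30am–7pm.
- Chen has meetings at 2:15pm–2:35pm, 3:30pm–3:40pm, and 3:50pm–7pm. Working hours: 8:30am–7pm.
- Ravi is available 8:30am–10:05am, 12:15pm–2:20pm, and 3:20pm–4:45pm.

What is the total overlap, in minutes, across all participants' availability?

40 minutes

Eitan free within 08:30–19:00: 08:45–11:40, 12:05–17:55.
Chen free within 08:30–19:00: 08:30–14:15, 14:35–15:30, 15:40–15:50.
Wyatt ∩ Jamal: 10:55–11:00, 11:20–12:45, 15:35–18:05.
Wyatt ∩ Jamal ∩ Eitan: 10:55–11:00, 11:20–11:40, 12:05–12:45, 15:35–17:55.
Wyatt ∩ Jamal ∩ Eitan ∩ Chen: 10:55–11:00, 11:20–11:40, 12:05–12:45, 15:40–15:50.
Wyatt ∩ Jamal ∩ Eitan ∩ Chen ∩ Ravi: 12:15–12:45, 15:40–15:50.
Total common minutes: 30 + 10 = 40.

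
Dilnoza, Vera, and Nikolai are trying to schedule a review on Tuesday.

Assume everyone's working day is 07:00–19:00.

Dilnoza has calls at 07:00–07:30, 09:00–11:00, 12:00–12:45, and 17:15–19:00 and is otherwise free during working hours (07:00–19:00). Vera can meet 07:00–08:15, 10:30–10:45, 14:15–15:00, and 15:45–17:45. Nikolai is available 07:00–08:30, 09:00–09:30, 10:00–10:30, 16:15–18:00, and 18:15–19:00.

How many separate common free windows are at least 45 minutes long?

Dilnoza free within 07:00–19:00: 07:30–09:00, 11:00–12:00, 12:45–17:15.
Dilnoza ∩ Vera: 07:30–08:15, 14:15–15:00, 15:45–17:15.
Dilnoza ∩ Vera ∩ Nikolai: 07:30–08:15, 16:15–17:15.
Windows ≥ 45 min: 07:30–08:15, 16:15–17:15.
That's 2 windows.

2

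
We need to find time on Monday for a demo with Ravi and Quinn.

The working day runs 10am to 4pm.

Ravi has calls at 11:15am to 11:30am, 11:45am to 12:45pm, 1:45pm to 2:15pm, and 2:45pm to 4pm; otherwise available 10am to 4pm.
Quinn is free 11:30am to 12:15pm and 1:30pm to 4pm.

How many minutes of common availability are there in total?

60 minutes

Ravi free within 10:00–16:00: 10:00–11:15, 11:30–11:45, 12:45–13:45, 14:15–14:45.
Ravi ∩ Quinn: 11:30–11:45, 13:30–13:45, 14:15–14:45.
Total common minutes: 15 + 15 + 30 = 60.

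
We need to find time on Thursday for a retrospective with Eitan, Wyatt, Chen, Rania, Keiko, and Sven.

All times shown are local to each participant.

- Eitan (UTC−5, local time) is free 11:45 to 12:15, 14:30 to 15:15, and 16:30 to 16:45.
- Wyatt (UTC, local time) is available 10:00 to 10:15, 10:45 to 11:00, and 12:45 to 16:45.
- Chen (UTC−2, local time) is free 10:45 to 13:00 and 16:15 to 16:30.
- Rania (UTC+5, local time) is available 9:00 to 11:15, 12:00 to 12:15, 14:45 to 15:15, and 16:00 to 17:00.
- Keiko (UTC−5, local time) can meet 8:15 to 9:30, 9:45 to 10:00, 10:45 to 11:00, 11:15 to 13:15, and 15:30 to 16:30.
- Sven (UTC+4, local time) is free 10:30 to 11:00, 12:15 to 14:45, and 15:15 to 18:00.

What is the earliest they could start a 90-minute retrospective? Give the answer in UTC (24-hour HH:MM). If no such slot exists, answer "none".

Eitan → UTC: 16:45–17:15, 19:30–20:15, 21:30–21:45.
Wyatt → UTC: 10:00–10:15, 10:45–11:00, 12:45–16:45.
Chen → UTC: 12:45–15:00, 18:15–18:30.
Rania → UTC: 04:00–06:15, 07:00–07:15, 09:45–10:15, 11:00–12:00.
Keiko → UTC: 13:15–14:30, 14:45–15:00, 15:45–16:00, 16:15–18:15, 20:30–21:30.
Sven → UTC: 06:30–07:00, 08:15–10:45, 11:15–14:00.
Eitan ∩ Wyatt: (none).
Eitan ∩ Wyatt ∩ Chen: (none).
Eitan ∩ Wyatt ∩ Chen ∩ Rania: (none).
Eitan ∩ Wyatt ∩ Chen ∩ Rania ∩ Keiko: (none).
Eitan ∩ Wyatt ∩ Chen ∩ Rania ∩ Keiko ∩ Sven: (none).
Windows ≥ 90 min: (none).

none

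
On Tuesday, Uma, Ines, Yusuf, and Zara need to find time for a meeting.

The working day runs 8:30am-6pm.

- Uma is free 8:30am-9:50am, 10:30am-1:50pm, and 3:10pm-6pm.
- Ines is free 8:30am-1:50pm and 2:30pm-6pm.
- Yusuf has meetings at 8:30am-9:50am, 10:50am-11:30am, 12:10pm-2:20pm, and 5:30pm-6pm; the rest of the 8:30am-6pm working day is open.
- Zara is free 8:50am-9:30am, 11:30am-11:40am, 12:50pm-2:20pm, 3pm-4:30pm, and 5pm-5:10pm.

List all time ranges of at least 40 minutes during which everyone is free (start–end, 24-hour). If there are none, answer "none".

Yusuf free within 08:30–18:00: 09:50–10:50, 11:30–12:10, 14:20–17:30.
Uma ∩ Ines: 08:30–09:50, 10:30–13:50, 15:10–18:00.
Uma ∩ Ines ∩ Yusuf: 10:30–10:50, 11:30–12:10, 15:10–17:30.
Uma ∩ Ines ∩ Yusuf ∩ Zara: 11:30–11:40, 15:10–16:30, 17:00–17:10.
Windows ≥ 40 min: 15:10–16:30.

15:10–16:30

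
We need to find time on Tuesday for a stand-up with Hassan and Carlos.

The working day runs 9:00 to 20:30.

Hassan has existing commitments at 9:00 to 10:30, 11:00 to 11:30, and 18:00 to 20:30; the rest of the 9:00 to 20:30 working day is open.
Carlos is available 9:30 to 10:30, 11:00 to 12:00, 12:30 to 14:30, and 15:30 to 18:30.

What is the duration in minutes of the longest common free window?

Hassan free within 09:00–20:30: 10:30–11:00, 11:30–18:00.
Hassan ∩ Carlos: 11:30–12:00, 12:30–14:30, 15:30–18:00.
Common window lengths: 30, 120, 150 min; longest is 150.

150 minutes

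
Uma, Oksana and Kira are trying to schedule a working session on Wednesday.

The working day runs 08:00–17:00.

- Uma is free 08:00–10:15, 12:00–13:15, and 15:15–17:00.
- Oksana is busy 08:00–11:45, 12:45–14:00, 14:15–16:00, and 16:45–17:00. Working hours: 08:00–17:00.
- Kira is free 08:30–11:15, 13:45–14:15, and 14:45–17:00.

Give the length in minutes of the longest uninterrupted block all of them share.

45 minutes

Oksana free within 08:00–17:00: 11:45–12:45, 14:00–14:15, 16:00–16:45.
Uma ∩ Oksana: 12:00–12:45, 16:00–16:45.
Uma ∩ Oksana ∩ Kira: 16:00–16:45.
Single common window of 45 minutes.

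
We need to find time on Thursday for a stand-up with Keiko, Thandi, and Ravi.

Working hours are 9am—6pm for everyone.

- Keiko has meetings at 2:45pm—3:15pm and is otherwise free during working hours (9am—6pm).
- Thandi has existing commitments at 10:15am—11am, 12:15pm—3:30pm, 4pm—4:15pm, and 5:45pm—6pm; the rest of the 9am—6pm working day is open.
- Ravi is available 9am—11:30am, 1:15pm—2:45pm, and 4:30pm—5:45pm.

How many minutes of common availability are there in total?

180 minutes

Keiko free within 09:00–18:00: 09:00–14:45, 15:15–18:00.
Thandi free within 09:00–18:00: 09:00–10:15, 11:00–12:15, 15:30–16:00, 16:15–17:45.
Keiko ∩ Thandi: 09:00–10:15, 11:00–12:15, 15:30–16:00, 16:15–17:45.
Keiko ∩ Thandi ∩ Ravi: 09:00–10:15, 11:00–11:30, 16:30–17:45.
Total common minutes: 75 + 30 + 75 = 180.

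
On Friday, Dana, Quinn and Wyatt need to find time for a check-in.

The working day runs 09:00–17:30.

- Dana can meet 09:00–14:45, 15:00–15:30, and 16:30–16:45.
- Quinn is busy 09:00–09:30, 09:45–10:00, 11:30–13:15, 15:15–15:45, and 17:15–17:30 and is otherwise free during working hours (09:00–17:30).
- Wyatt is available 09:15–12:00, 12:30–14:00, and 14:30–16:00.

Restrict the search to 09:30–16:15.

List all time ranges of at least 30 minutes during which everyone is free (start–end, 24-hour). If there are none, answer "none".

10:00–11:30, 13:15–14:00

Quinn free within 09:00–17:30: 09:30–09:45, 10:00–11:30, 13:15–15:15, 15:45–17:15.
Dana ∩ Quinn: 09:30–09:45, 10:00–11:30, 13:15–14:45, 15:00–15:15, 16:30–16:45.
Dana ∩ Quinn ∩ Wyatt: 09:30–09:45, 10:00–11:30, 13:15–14:00, 14:30–14:45, 15:00–15:15.
Restricted to 09:30–16:15: 09:30–09:45, 10:00–11:30, 13:15–14:00, 14:30–14:45, 15:00–15:15.
Windows ≥ 30 min: 10:00–11:30, 13:15–14:00.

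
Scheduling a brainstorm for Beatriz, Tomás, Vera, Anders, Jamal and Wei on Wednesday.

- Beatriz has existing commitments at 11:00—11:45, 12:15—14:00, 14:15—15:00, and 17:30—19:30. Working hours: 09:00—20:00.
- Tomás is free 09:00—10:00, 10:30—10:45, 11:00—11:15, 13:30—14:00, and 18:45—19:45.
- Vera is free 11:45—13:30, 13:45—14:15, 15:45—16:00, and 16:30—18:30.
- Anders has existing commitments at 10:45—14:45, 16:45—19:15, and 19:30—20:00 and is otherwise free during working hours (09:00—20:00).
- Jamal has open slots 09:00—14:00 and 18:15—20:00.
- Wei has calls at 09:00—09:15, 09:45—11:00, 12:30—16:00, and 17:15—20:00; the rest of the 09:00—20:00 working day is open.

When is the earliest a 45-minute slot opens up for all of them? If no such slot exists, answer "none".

none

Beatriz free within 09:00–20:00: 09:00–11:00, 11:45–12:15, 14:00–14:15, 15:00–17:30, 19:30–20:00.
Anders free within 09:00–20:00: 09:00–10:45, 14:45–16:45, 19:15–19:30.
Wei free within 09:00–20:00: 09:15–09:45, 11:00–12:30, 16:00–17:15.
Beatriz ∩ Tomás: 09:00–10:00, 10:30–10:45, 19:30–19:45.
Beatriz ∩ Tomás ∩ Vera: (none).
Beatriz ∩ Tomás ∩ Vera ∩ Anders: (none).
Beatriz ∩ Tomás ∩ Vera ∩ Anders ∩ Jamal: (none).
Beatriz ∩ Tomás ∩ Vera ∩ Anders ∩ Jamal ∩ Wei: (none).
Windows ≥ 45 min: (none).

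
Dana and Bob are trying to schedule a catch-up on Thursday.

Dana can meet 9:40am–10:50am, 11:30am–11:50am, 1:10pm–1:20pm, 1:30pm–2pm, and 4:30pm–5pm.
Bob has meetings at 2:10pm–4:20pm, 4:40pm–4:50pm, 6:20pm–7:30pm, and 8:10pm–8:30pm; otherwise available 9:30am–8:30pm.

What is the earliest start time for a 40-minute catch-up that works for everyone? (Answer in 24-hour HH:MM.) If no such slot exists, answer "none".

Bob free within 09:30–20:30: 09:30–14:10, 16:20–16:40, 16:50–18:20, 19:30–20:10.
Dana ∩ Bob: 09:40–10:50, 11:30–11:50, 13:10–13:20, 13:30–14:00, 16:30–16:40, 16:50–17:00.
Windows ≥ 40 min: 09:40–10:50.
Earliest such window starts at 09:40.

09:40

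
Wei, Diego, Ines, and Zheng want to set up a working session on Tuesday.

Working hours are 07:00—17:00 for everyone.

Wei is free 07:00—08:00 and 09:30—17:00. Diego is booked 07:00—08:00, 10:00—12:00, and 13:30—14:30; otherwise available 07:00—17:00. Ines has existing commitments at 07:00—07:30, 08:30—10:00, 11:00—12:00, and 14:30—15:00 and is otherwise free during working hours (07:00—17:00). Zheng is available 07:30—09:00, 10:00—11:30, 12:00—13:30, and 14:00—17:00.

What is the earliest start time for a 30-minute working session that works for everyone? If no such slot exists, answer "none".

12:00

Diego free within 07:00–17:00: 08:00–10:00, 12:00–13:30, 14:30–17:00.
Ines free within 07:00–17:00: 07:30–08:30, 10:00–11:00, 12:00–14:30, 15:00–17:00.
Wei ∩ Diego: 09:30–10:00, 12:00–13:30, 14:30–17:00.
Wei ∩ Diego ∩ Ines: 12:00–13:30, 15:00–17:00.
Wei ∩ Diego ∩ Ines ∩ Zheng: 12:00–13:30, 15:00–17:00.
Windows ≥ 30 min: 12:00–13:30, 15:00–17:00.
Earliest such window starts at 12:00.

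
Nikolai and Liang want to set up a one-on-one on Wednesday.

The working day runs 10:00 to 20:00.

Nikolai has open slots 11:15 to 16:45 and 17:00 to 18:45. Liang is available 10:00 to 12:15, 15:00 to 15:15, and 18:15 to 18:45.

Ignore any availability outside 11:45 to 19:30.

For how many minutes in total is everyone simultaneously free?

75 minutes

Nikolai ∩ Liang: 11:15–12:15, 15:00–15:15, 18:15–18:45.
Restricted to 11:45–19:30: 11:45–12:15, 15:00–15:15, 18:15–18:45.
Total common minutes: 30 + 15 + 30 = 75.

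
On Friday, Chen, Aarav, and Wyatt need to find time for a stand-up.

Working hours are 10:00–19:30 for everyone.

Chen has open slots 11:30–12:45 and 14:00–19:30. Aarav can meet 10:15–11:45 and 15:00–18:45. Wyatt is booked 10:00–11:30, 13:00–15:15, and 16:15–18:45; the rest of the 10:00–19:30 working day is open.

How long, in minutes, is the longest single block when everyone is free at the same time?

60 minutes

Wyatt free within 10:00–19:30: 11:30–13:00, 15:15–16:15, 18:45–19:30.
Chen ∩ Aarav: 11:30–11:45, 15:00–18:45.
Chen ∩ Aarav ∩ Wyatt: 11:30–11:45, 15:15–16:15.
Common window lengths: 15, 60 min; longest is 60.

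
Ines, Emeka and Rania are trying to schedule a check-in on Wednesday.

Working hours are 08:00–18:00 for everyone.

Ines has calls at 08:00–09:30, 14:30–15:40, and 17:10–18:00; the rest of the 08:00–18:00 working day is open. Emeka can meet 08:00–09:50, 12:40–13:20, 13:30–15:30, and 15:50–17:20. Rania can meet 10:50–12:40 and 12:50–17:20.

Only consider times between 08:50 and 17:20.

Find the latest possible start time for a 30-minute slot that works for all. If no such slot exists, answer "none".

16:40

Ines free within 08:00–18:00: 09:30–14:30, 15:40–17:10.
Ines ∩ Emeka: 09:30–09:50, 12:40–13:20, 13:30–14:30, 15:50–17:10.
Ines ∩ Emeka ∩ Rania: 12:50–13:20, 13:30–14:30, 15:50–17:10.
Restricted to 08:50–17:20: 12:50–13:20, 13:30–14:30, 15:50–17:10.
Windows ≥ 30 min: 12:50–13:20, 13:30–14:30, 15:50–17:10.
Latest start in the last window 15:50–17:10 is 17:10 − 30 min = 16:40.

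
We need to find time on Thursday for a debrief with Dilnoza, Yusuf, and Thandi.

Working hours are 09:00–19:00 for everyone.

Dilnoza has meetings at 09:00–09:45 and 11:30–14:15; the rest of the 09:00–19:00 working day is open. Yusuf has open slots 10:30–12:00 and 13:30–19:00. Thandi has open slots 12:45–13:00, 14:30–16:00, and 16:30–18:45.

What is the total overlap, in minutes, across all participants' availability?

Dilnoza free within 09:00–19:00: 09:45–11:30, 14:15–19:00.
Dilnoza ∩ Yusuf: 10:30–11:30, 14:15–19:00.
Dilnoza ∩ Yusuf ∩ Thandi: 14:30–16:00, 16:30–18:45.
Total common minutes: 90 + 135 = 225.

225 minutes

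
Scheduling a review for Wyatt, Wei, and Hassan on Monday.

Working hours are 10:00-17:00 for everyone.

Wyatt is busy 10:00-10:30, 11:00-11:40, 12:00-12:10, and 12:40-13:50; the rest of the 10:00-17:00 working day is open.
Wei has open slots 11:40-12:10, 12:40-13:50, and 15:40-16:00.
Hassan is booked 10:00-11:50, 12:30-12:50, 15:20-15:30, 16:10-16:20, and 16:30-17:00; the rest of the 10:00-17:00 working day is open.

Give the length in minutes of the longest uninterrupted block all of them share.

Wyatt free within 10:00–17:00: 10:30–11:00, 11:40–12:00, 12:10–12:40, 13:50–17:00.
Hassan free within 10:00–17:00: 11:50–12:30, 12:50–15:20, 15:30–16:10, 16:20–16:30.
Wyatt ∩ Wei: 11:40–12:00, 15:40–16:00.
Wyatt ∩ Wei ∩ Hassan: 11:50–12:00, 15:40–16:00.
Common window lengths: 10, 20 min; longest is 20.

20 minutes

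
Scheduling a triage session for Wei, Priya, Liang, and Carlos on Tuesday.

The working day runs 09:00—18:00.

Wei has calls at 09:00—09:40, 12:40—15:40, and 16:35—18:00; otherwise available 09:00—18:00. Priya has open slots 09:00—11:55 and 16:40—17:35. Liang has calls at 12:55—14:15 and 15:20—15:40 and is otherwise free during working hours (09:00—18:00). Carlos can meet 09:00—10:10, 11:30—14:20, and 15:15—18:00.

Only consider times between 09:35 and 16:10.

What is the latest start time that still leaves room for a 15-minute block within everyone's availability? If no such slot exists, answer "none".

Wei free within 09:00–18:00: 09:40–12:40, 15:40–16:35.
Liang free within 09:00–18:00: 09:00–12:55, 14:15–15:20, 15:40–18:00.
Wei ∩ Priya: 09:40–11:55.
Wei ∩ Priya ∩ Liang: 09:40–11:55.
Wei ∩ Priya ∩ Liang ∩ Carlos: 09:40–10:10, 11:30–11:55.
Restricted to 09:35–16:10: 09:40–10:10, 11:30–11:55.
Windows ≥ 15 min: 09:40–10:10, 11:30–11:55.
Latest start in the last window 11:30–11:55 is 11:55 − 15 min = 11:40.

11:40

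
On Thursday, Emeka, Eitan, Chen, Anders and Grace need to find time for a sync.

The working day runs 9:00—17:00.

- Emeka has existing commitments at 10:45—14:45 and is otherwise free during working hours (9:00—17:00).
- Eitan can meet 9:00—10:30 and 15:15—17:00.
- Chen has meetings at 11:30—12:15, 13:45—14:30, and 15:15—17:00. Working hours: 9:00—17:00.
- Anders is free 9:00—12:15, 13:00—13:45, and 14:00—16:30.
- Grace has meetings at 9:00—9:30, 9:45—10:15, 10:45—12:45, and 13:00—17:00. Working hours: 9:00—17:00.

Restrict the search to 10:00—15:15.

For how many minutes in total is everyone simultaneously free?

Emeka free within 09:00–17:00: 09:00–10:45, 14:45–17:00.
Chen free within 09:00–17:00: 09:00–11:30, 12:15–13:45, 14:30–15:15.
Grace free within 09:00–17:00: 09:30–09:45, 10:15–10:45, 12:45–13:00.
Emeka ∩ Eitan: 09:00–10:30, 15:15–17:00.
Emeka ∩ Eitan ∩ Chen: 09:00–10:30.
Emeka ∩ Eitan ∩ Chen ∩ Anders: 09:00–10:30.
Emeka ∩ Eitan ∩ Chen ∩ Anders ∩ Grace: 09:30–09:45, 10:15–10:30.
Restricted to 10:00–15:15: 10:15–10:30.
Total common minutes: 15.

15 minutes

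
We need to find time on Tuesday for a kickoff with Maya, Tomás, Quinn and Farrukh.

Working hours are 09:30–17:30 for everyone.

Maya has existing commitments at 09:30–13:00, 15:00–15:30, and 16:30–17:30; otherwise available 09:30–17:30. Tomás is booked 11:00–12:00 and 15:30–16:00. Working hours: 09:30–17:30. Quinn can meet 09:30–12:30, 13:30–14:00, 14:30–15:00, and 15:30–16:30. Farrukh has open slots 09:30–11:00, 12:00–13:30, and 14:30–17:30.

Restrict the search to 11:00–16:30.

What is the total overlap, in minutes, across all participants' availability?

60 minutes

Maya free within 09:30–17:30: 13:00–15:00, 15:30–16:30.
Tomás free within 09:30–17:30: 09:30–11:00, 12:00–15:30, 16:00–17:30.
Maya ∩ Tomás: 13:00–15:00, 16:00–16:30.
Maya ∩ Tomás ∩ Quinn: 13:30–14:00, 14:30–15:00, 16:00–16:30.
Maya ∩ Tomás ∩ Quinn ∩ Farrukh: 14:30–15:00, 16:00–16:30.
Restricted to 11:00–16:30: 14:30–15:00, 16:00–16:30.
Total common minutes: 30 + 30 = 60.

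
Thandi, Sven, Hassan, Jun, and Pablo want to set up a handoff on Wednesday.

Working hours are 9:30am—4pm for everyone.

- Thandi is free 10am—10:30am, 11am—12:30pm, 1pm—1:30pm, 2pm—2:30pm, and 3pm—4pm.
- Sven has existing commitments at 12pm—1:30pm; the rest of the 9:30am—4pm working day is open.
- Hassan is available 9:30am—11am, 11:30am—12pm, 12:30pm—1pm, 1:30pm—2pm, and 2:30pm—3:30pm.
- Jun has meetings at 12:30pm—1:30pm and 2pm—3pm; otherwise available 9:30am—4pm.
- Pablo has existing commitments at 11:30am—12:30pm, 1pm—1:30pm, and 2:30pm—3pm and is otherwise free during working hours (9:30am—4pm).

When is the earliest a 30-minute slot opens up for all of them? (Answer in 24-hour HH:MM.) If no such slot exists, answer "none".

10:00

Sven free within 09:30–16:00: 09:30–12:00, 13:30–16:00.
Jun free within 09:30–16:00: 09:30–12:30, 13:30–14:00, 15:00–16:00.
Pablo free within 09:30–16:00: 09:30–11:30, 12:30–13:00, 13:30–14:30, 15:00–16:00.
Thandi ∩ Sven: 10:00–10:30, 11:00–12:00, 14:00–14:30, 15:00–16:00.
Thandi ∩ Sven ∩ Hassan: 10:00–10:30, 11:30–12:00, 15:00–15:30.
Thandi ∩ Sven ∩ Hassan ∩ Jun: 10:00–10:30, 11:30–12:00, 15:00–15:30.
Thandi ∩ Sven ∩ Hassan ∩ Jun ∩ Pablo: 10:00–10:30, 15:00–15:30.
Windows ≥ 30 min: 10:00–10:30, 15:00–15:30.
Earliest such window starts at 10:00.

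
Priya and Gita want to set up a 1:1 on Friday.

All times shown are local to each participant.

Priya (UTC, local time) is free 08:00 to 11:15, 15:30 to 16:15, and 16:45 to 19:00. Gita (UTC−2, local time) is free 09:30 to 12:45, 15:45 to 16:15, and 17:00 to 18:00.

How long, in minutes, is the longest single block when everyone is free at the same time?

30 minutes

Priya → UTC: 08:00–11:15, 15:30–16:15, 16:45–19:00.
Gita → UTC: 11:30–14:45, 17:45–18:15, 19:00–20:00.
Priya ∩ Gita: 17:45–18:15.
Single common window of 30 minutes.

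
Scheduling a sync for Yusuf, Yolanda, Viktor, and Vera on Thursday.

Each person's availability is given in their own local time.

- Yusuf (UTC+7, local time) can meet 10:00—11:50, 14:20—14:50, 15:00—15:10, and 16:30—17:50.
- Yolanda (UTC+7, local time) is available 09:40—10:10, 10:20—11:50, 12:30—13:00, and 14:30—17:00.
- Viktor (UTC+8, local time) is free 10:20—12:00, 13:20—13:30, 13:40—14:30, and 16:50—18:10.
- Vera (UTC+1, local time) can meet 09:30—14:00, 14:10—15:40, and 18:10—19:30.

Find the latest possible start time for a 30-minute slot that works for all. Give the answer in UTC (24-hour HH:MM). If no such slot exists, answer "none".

09:30

Yusuf → UTC: 03:00–04:50, 07:20–07:50, 08:00–08:10, 09:30–10:50.
Yolanda → UTC: 02:40–03:10, 03:20–04:50, 05:30–06:00, 07:30–10:00.
Viktor → UTC: 02:20–04:00, 05:20–05:30, 05:40–06:30, 08:50–10:10.
Vera → UTC: 08:30–13:00, 13:10–14:40, 17:10–18:30.
Yusuf ∩ Yolanda: 03:00–03:10, 03:20–04:50, 07:30–07:50, 08:00–08:10, 09:30–10:00.
Yusuf ∩ Yolanda ∩ Viktor: 03:00–03:10, 03:20–04:00, 09:30–10:00.
Yusuf ∩ Yolanda ∩ Viktor ∩ Vera: 09:30–10:00.
Windows ≥ 30 min: 09:30–10:00.
Latest start in the last window 09:30–10:00 is 10:00 − 30 min = 09:30.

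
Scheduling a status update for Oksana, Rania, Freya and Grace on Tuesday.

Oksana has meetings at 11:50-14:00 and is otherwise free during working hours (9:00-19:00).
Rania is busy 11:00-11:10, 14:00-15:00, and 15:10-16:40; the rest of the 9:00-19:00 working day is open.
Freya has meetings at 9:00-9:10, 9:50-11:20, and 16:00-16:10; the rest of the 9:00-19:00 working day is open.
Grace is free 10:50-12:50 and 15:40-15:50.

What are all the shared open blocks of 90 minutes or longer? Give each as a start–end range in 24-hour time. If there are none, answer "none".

Oksana free within 09:00–19:00: 09:00–11:50, 14:00–19:00.
Rania free within 09:00–19:00: 09:00–11:00, 11:10–14:00, 15:00–15:10, 16:40–19:00.
Freya free within 09:00–19:00: 09:10–09:50, 11:20–16:00, 16:10–19:00.
Oksana ∩ Rania: 09:00–11:00, 11:10–11:50, 15:00–15:10, 16:40–19:00.
Oksana ∩ Rania ∩ Freya: 09:10–09:50, 11:20–11:50, 15:00–15:10, 16:40–19:00.
Oksana ∩ Rania ∩ Freya ∩ Grace: 11:20–11:50.
Windows ≥ 90 min: (none).

none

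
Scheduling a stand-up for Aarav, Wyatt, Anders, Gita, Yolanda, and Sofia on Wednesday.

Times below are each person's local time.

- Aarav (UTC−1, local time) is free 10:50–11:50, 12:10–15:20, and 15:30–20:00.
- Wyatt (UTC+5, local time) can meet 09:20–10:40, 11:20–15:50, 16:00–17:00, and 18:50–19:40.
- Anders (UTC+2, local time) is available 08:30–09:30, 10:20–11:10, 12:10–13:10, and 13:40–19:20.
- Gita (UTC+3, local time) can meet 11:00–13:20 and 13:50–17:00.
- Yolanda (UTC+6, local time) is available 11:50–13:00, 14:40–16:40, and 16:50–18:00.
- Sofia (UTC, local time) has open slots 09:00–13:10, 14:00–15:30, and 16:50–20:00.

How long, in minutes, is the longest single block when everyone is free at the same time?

Aarav → UTC: 11:50–12:50, 13:10–16:20, 16:30–21:00.
Wyatt → UTC: 04:20–05:40, 06:20–10:50, 11:00–12:00, 13:50–14:40.
Anders → UTC: 06:30–07:30, 08:20–09:10, 10:10–11:10, 11:40–17:20.
Gita → UTC: 08:00–10:20, 10:50–14:00.
Yolanda → UTC: 05:50–07:00, 08:40–10:40, 10:50–12:00.
Sofia → UTC: 09:00–13:10, 14:00–15:30, 16:50–20:00.
Aarav ∩ Wyatt: 11:50–12:00, 13:50–14:40.
Aarav ∩ Wyatt ∩ Anders: 11:50–12:00, 13:50–14:40.
Aarav ∩ Wyatt ∩ Anders ∩ Gita: 11:50–12:00, 13:50–14:00.
Aarav ∩ Wyatt ∩ Anders ∩ Gita ∩ Yolanda: 11:50–12:00.
Aarav ∩ Wyatt ∩ Anders ∩ Gita ∩ Yolanda ∩ Sofia: 11:50–12:00.
Single common window of 10 minutes.

10 minutes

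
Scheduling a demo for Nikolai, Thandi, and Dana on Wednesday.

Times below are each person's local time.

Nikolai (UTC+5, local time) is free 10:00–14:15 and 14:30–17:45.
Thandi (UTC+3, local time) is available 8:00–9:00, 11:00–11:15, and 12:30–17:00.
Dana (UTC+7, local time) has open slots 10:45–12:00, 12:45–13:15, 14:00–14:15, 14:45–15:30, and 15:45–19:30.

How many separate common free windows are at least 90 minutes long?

1

Nikolai → UTC: 05:00–09:15, 09:30–12:45.
Thandi → UTC: 05:00–06:00, 08:00–08:15, 09:30–14:00.
Dana → UTC: 03:45–05:00, 05:45–06:15, 07:00–07:15, 07:45–08:30, 08:45–12:30.
Nikolai ∩ Thandi: 05:00–06:00, 08:00–08:15, 09:30–12:45.
Nikolai ∩ Thandi ∩ Dana: 05:45–06:00, 08:00–08:15, 09:30–12:30.
Windows ≥ 90 min: 09:30–12:30.
That's 1 window.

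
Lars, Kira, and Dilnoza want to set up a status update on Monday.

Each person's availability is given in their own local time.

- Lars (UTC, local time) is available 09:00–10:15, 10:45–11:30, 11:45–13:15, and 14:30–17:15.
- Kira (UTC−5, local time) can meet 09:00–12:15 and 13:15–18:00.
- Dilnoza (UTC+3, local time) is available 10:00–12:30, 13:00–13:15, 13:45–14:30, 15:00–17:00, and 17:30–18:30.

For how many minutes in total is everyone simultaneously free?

60 minutes

Lars → UTC: 09:00–10:15, 10:45–11:30, 11:45–13:15, 14:30–17:15.
Kira → UTC: 14:00–17:15, 18:15–23:00.
Dilnoza → UTC: 07:00–09:30, 10:00–10:15, 10:45–11:30, 12:00–14:00, 14:30–15:30.
Lars ∩ Kira: 14:30–17:15.
Lars ∩ Kira ∩ Dilnoza: 14:30–15:30.
Total common minutes: 60.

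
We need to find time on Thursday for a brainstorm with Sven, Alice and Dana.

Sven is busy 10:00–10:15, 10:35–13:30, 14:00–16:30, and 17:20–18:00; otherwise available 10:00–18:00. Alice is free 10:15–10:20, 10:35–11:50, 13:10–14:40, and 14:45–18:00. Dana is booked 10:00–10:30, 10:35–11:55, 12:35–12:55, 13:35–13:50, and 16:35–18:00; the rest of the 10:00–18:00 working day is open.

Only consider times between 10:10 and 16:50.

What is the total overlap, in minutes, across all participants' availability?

Sven free within 10:00–18:00: 10:15–10:35, 13:30–14:00, 16:30–17:20.
Dana free within 10:00–18:00: 10:30–10:35, 11:55–12:35, 12:55–13:35, 13:50–16:35.
Sven ∩ Alice: 10:15–10:20, 13:30–14:00, 16:30–17:20.
Sven ∩ Alice ∩ Dana: 13:30–13:35, 13:50–14:00, 16:30–16:35.
Restricted to 10:10–16:50: 13:30–13:35, 13:50–14:00, 16:30–16:35.
Total common minutes: 5 + 10 + 5 = 20.

20 minutes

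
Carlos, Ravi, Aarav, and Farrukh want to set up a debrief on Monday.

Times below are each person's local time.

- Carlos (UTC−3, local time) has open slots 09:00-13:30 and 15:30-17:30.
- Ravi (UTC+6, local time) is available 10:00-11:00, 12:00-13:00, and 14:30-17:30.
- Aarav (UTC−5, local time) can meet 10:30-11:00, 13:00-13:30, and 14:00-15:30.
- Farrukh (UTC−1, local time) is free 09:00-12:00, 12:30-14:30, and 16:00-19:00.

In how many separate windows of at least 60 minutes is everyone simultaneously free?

0

Carlos → UTC: 12:00–16:30, 18:30–20:30.
Ravi → UTC: 04:00–05:00, 06:00–07:00, 08:30–11:30.
Aarav → UTC: 15:30–16:00, 18:00–18:30, 19:00–20:30.
Farrukh → UTC: 10:00–13:00, 13:30–15:30, 17:00–20:00.
Carlos ∩ Ravi: (none).
Carlos ∩ Ravi ∩ Aarav: (none).
Carlos ∩ Ravi ∩ Aarav ∩ Farrukh: (none).
Windows ≥ 60 min: (none).
That's 0 windows.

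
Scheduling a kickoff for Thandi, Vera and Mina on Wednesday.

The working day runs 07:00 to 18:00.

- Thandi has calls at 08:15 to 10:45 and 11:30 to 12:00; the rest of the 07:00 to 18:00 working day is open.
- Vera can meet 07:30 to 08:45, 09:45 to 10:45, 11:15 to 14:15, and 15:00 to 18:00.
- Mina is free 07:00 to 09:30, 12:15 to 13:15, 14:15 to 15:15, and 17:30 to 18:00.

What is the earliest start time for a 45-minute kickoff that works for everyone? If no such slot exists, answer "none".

07:30

Thandi free within 07:00–18:00: 07:00–08:15, 10:45–11:30, 12:00–18:00.
Thandi ∩ Vera: 07:30–08:15, 11:15–11:30, 12:00–14:15, 15:00–18:00.
Thandi ∩ Vera ∩ Mina: 07:30–08:15, 12:15–13:15, 15:00–15:15, 17:30–18:00.
Windows ≥ 45 min: 07:30–08:15, 12:15–13:15.
Earliest such window starts at 07:30.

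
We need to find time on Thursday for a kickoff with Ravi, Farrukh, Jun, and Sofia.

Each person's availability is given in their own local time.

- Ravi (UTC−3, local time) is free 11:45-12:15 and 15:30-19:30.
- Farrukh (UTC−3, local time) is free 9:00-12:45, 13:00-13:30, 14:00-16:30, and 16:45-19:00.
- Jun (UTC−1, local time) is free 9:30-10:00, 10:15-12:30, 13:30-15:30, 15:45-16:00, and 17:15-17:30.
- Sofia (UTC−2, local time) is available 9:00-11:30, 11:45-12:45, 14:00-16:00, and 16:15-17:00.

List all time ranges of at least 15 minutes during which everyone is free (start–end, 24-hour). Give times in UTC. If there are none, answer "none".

Ravi → UTC: 14:45–15:15, 18:30–22:30.
Farrukh → UTC: 12:00–15:45, 16:00–16:30, 17:00–19:30, 19:45–22:00.
Jun → UTC: 10:30–11:00, 11:15–13:30, 14:30–16:30, 16:45–17:00, 18:15–18:30.
Sofia → UTC: 11:00–13:30, 13:45–14:45, 16:00–18:00, 18:15–19:00.
Ravi ∩ Farrukh: 14:45–15:15, 18:30–19:30, 19:45–22:00.
Ravi ∩ Farrukh ∩ Jun: 14:45–15:15.
Ravi ∩ Farrukh ∩ Jun ∩ Sofia: (none).
Windows ≥ 15 min: (none).

none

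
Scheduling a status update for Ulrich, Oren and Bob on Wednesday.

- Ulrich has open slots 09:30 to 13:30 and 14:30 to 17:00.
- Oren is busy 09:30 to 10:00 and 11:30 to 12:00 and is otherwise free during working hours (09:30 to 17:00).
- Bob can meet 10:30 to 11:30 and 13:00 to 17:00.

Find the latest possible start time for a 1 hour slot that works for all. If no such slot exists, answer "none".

Oren free within 09:30–17:00: 10:00–11:30, 12:00–17:00.
Ulrich ∩ Oren: 10:00–11:30, 12:00–13:30, 14:30–17:00.
Ulrich ∩ Oren ∩ Bob: 10:30–11:30, 13:00–13:30, 14:30–17:00.
Windows ≥ 60 min: 10:30–11:30, 14:30–17:00.
Latest start in the last window 14:30–17:00 is 17:00 − 60 min = 16:00.

16:00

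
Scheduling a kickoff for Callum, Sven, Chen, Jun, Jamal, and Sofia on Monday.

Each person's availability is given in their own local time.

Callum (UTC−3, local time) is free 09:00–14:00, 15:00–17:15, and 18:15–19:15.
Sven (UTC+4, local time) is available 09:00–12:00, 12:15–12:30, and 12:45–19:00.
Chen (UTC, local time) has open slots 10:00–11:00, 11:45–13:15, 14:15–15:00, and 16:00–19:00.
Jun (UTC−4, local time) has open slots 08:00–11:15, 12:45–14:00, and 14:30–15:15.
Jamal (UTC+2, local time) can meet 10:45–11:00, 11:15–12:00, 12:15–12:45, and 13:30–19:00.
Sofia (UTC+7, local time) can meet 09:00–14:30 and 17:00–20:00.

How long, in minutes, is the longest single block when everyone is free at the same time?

60 minutes

Callum → UTC: 12:00–17:00, 18:00–20:15, 21:15–22:15.
Sven → UTC: 05:00–08:00, 08:15–08:30, 08:45–15:00.
Chen → UTC: 10:00–11:00, 11:45–13:15, 14:15–15:00, 16:00–19:00.
Jun → UTC: 12:00–15:15, 16:45–18:00, 18:30–19:15.
Jamal → UTC: 08:45–09:00, 09:15–10:00, 10:15–10:45, 11:30–17:00.
Sofia → UTC: 02:00–07:30, 10:00–13:00.
Callum ∩ Sven: 12:00–15:00.
Callum ∩ Sven ∩ Chen: 12:00–13:15, 14:15–15:00.
Callum ∩ Sven ∩ Chen ∩ Jun: 12:00–13:15, 14:15–15:00.
Callum ∩ Sven ∩ Chen ∩ Jun ∩ Jamal: 12:00–13:15, 14:15–15:00.
Callum ∩ Sven ∩ Chen ∩ Jun ∩ Jamal ∩ Sofia: 12:00–13:00.
Single common window of 60 minutes.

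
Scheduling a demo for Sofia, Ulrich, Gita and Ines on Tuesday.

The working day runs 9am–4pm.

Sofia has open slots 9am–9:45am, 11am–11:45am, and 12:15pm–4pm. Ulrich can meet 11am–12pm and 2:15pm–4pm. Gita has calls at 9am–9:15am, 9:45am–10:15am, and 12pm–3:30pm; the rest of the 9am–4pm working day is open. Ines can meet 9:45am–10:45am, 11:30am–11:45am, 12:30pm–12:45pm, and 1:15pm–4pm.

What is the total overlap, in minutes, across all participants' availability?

45 minutes

Gita free within 09:00–16:00: 09:15–09:45, 10:15–12:00, 15:30–16:00.
Sofia ∩ Ulrich: 11:00–11:45, 14:15–16:00.
Sofia ∩ Ulrich ∩ Gita: 11:00–11:45, 15:30–16:00.
Sofia ∩ Ulrich ∩ Gita ∩ Ines: 11:30–11:45, 15:30–16:00.
Total common minutes: 15 + 30 = 45.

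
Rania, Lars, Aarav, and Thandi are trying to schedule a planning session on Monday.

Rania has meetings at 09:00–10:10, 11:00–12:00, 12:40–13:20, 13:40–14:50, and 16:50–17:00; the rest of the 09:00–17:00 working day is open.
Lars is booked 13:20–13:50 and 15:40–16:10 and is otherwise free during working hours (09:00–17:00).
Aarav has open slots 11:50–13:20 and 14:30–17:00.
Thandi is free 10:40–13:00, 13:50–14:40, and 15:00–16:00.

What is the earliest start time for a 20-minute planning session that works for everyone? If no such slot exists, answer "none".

12:00

Rania free within 09:00–17:00: 10:10–11:00, 12:00–12:40, 13:20–13:40, 14:50–16:50.
Lars free within 09:00–17:00: 09:00–13:20, 13:50–15:40, 16:10–17:00.
Rania ∩ Lars: 10:10–11:00, 12:00–12:40, 14:50–15:40, 16:10–16:50.
Rania ∩ Lars ∩ Aarav: 12:00–12:40, 14:50–15:40, 16:10–16:50.
Rania ∩ Lars ∩ Aarav ∩ Thandi: 12:00–12:40, 15:00–15:40.
Windows ≥ 20 min: 12:00–12:40, 15:00–15:40.
Earliest such window starts at 12:00.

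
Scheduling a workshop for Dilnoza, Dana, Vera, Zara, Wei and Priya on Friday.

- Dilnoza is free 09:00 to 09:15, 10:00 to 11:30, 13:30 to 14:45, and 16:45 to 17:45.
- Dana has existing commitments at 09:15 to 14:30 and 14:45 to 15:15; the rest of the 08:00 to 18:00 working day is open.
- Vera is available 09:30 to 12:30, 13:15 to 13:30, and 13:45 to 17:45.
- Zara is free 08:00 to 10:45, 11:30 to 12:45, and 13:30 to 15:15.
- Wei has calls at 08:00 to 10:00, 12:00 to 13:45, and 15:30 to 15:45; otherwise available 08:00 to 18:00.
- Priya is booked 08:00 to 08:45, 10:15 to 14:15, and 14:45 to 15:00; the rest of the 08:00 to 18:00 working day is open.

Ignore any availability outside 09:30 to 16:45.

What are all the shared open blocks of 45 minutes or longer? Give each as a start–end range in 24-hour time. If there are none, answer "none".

Dana free within 08:00–18:00: 08:00–09:15, 14:30–14:45, 15:15–18:00.
Wei free within 08:00–18:00: 10:00–12:00, 13:45–15:30, 15:45–18:00.
Priya free within 08:00–18:00: 08:45–10:15, 14:15–14:45, 15:00–18:00.
Dilnoza ∩ Dana: 09:00–09:15, 14:30–14:45, 16:45–17:45.
Dilnoza ∩ Dana ∩ Vera: 14:30–14:45, 16:45–17:45.
Dilnoza ∩ Dana ∩ Vera ∩ Zara: 14:30–14:45.
Dilnoza ∩ Dana ∩ Vera ∩ Zara ∩ Wei: 14:30–14:45.
Dilnoza ∩ Dana ∩ Vera ∩ Zara ∩ Wei ∩ Priya: 14:30–14:45.
Restricted to 09:30–16:45: 14:30–14:45.
Windows ≥ 45 min: (none).

none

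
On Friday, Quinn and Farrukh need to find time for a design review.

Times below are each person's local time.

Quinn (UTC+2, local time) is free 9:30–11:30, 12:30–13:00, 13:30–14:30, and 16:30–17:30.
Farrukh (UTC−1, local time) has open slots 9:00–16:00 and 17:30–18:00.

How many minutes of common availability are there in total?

Quinn → UTC: 07:30–09:30, 10:30–11:00, 11:30–12:30, 14:30–15:30.
Farrukh → UTC: 10:00–17:00, 18:30–19:00.
Quinn ∩ Farrukh: 10:30–11:00, 11:30–12:30, 14:30–15:30.
Total common minutes: 30 + 60 + 60 = 150.

150 minutes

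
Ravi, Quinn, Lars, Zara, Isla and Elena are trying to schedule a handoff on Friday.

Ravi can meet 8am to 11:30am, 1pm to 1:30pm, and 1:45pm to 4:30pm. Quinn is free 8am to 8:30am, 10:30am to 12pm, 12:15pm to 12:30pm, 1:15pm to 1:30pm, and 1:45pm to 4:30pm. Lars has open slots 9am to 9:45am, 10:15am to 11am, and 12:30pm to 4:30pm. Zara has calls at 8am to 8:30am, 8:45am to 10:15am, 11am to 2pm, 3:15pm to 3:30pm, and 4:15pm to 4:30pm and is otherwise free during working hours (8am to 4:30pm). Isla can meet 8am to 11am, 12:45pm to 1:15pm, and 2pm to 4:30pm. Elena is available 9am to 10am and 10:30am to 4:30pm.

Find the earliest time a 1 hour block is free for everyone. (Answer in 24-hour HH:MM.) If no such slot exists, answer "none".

14:00

Zara free within 08:00–16:30: 08:30–08:45, 10:15–11:00, 14:00–15:15, 15:30–16:15.
Ravi ∩ Quinn: 08:00–08:30, 10:30–11:30, 13:15–13:30, 13:45–16:30.
Ravi ∩ Quinn ∩ Lars: 10:30–11:00, 13:15–13:30, 13:45–16:30.
Ravi ∩ Quinn ∩ Lars ∩ Zara: 10:30–11:00, 14:00–15:15, 15:30–16:15.
Ravi ∩ Quinn ∩ Lars ∩ Zara ∩ Isla: 10:30–11:00, 14:00–15:15, 15:30–16:15.
Ravi ∩ Quinn ∩ Lars ∩ Zara ∩ Isla ∩ Elena: 10:30–11:00, 14:00–15:15, 15:30–16:15.
Windows ≥ 60 min: 14:00–15:15.
Earliest such window starts at 14:00.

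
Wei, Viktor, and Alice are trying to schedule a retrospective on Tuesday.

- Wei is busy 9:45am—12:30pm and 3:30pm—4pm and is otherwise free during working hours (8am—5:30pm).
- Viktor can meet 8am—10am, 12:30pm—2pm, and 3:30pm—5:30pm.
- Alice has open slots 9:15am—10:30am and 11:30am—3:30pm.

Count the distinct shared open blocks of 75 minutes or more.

Wei free within 08:00–17:30: 08:00–09:45, 12:30–15:30, 16:00–17:30.
Wei ∩ Viktor: 08:00–09:45, 12:30–14:00, 16:00–17:30.
Wei ∩ Viktor ∩ Alice: 09:15–09:45, 12:30–14:00.
Windows ≥ 75 min: 12:30–14:00.
That's 1 window.

1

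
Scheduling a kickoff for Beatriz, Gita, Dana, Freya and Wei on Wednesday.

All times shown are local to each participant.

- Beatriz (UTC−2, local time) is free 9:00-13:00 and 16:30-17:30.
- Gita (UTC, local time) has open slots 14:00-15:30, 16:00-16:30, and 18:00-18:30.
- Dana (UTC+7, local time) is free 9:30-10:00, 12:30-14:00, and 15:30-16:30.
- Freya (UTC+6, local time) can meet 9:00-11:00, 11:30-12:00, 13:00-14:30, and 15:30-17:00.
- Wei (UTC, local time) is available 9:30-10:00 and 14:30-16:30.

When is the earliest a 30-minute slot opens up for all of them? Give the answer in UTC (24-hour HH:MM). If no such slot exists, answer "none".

none

Beatriz → UTC: 11:00–15:00, 18:30–19:30.
Gita → UTC: 14:00–15:30, 16:00–16:30, 18:00–18:30.
Dana → UTC: 02:30–03:00, 05:30–07:00, 08:30–09:30.
Freya → UTC: 03:00–05:00, 05:30–06:00, 07:00–08:30, 09:30–11:00.
Wei → UTC: 09:30–10:00, 14:30–16:30.
Beatriz ∩ Gita: 14:00–15:00.
Beatriz ∩ Gita ∩ Dana: (none).
Beatriz ∩ Gita ∩ Dana ∩ Freya: (none).
Beatriz ∩ Gita ∩ Dana ∩ Freya ∩ Wei: (none).
Windows ≥ 30 min: (none).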